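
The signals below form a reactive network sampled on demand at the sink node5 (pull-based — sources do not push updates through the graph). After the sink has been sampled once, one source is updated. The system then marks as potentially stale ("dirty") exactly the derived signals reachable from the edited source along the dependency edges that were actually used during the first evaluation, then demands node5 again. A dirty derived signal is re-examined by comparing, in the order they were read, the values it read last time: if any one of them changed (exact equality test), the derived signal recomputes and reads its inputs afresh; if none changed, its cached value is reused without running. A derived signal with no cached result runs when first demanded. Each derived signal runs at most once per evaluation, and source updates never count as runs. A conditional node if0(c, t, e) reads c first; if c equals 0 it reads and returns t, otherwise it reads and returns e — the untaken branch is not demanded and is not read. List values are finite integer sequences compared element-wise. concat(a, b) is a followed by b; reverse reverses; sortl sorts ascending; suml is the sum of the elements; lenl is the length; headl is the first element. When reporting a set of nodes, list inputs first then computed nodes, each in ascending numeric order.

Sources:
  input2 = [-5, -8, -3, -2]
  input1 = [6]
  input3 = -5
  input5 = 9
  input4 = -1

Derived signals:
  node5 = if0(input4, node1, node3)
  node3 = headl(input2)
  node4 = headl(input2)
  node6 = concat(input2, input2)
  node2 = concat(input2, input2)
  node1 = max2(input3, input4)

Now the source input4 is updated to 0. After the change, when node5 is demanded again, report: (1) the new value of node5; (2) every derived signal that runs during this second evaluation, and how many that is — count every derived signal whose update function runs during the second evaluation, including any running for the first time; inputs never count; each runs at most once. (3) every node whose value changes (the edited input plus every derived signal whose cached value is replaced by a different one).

Initial pass — values computed on the first demand:
  node3 = headl([-5, -8, -3, -2]) = -5
  node5 = if0(input4=-1 -> else branch node3) = -5

Second demand — change propagation:
  node1: newly demanded (no cache) — executes and yields 0.
  node5: re-runs because input4 -1->0; new result 0.

The important point: the flipped condition pulls in fresh nodes; node1 runs for the first time.

node5 now evaluates to 0.
Run set: node1, node5 (2 run).
Changed values: input4, node5.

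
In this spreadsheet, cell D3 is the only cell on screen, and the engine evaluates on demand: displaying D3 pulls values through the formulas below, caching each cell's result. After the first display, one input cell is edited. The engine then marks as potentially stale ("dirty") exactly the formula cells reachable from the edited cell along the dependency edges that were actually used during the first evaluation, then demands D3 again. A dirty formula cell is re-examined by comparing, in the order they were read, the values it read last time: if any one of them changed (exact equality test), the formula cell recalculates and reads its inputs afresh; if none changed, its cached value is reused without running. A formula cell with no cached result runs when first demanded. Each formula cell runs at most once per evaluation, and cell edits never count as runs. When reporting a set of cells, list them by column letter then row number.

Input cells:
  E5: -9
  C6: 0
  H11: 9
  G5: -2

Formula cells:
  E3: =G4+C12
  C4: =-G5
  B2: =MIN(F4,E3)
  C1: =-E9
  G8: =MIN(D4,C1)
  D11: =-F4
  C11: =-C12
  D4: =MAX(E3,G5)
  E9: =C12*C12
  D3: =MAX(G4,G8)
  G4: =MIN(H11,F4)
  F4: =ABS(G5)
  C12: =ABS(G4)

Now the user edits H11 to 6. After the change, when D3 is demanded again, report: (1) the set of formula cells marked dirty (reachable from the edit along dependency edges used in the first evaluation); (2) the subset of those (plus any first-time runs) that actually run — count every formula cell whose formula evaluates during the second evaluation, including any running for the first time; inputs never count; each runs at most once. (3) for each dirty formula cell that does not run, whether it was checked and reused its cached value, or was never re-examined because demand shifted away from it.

Initial pass — values computed on the first demand:
  F4 = ABS(-2) = 2
  G4 = MIN(9, 2) = 2
  C12 = ABS(2) = 2
  E3 = 2 + 2 = 4
  D4 = MAX(4, -2) = 4
  E9 = 2 * 2 = 4
  C1 = -(4) = -4
  G8 = MIN(4, -4) = -4
  D3 = MAX(2, -4) = 2

Second demand — change propagation:
  G4: re-runs because H11 9->6; new result 2 (unchanged).
  C12: re-examined; everything it read last time is the same (G4 unchanged) — cache 2 kept, no run.
  E3: re-examined; everything it read last time is the same (G4 unchanged, C12 unchanged) — cache 4 kept, no run.
  D4: re-examined; everything it read last time is the same (E3 unchanged, G5 unchanged) — cache 4 kept, no run.
  E9: re-examined; everything it read last time is the same (C12 unchanged, C12 unchanged) — cache 4 kept, no run.
  C1: re-examined; everything it read last time is the same (E9 unchanged) — cache -4 kept, no run.
  G8: re-examined; everything it read last time is the same (D4 unchanged, C1 unchanged) — cache -4 kept, no run.
  D3: re-examined; everything it read last time is the same (G4 unchanged, G8 unchanged) — cache 2 kept, no run.

The important point: G4 recomputes to an identical value, and the output ends up unchanged.

Dirty set: C1, C12, D3, D4, E3, E9, G4, G8.
Run set: G4 (1 run).
Re-examined without running (cache reused): C1, C12, D3, D4, E3, E9, G8.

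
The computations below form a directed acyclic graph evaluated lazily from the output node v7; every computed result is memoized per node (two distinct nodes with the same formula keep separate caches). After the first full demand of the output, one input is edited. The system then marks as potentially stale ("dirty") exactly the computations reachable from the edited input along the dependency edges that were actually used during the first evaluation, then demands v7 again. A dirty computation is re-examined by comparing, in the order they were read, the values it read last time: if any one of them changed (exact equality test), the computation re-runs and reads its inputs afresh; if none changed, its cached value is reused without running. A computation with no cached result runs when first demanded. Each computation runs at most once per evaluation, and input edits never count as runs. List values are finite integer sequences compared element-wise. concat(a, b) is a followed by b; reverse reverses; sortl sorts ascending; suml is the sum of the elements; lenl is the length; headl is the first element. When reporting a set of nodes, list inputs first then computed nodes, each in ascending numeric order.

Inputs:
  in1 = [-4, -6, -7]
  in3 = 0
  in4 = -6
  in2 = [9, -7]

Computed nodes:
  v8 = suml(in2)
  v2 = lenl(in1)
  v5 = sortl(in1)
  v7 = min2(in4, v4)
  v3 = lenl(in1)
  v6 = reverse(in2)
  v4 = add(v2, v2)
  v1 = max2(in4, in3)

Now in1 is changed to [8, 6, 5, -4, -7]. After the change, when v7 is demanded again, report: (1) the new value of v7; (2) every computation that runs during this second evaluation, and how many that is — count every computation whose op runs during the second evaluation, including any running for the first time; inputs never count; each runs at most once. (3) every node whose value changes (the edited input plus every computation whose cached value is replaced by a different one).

Demanding v7 again yields -6.
3 computations run: v2, v4, v7.
The nodes whose values change: in1, v2, v4.

First demand of the output computes:
  v2 = lenl([-4, -6, -7]) = 3
  v4 = add(3, 3) = 6
  v7 = min2(-6, 6) = -6

After the edit, cleaning proceeds:
  v2: a read changed (in1 [-4, -6, -7]->[8, 6, 5, -4, -7]) — executes, giving 5.
  v4: a read changed (v2 3->5; v2 3->5) — executes, giving 10.
  v7: a read changed (v4 6->10) — executes, giving -6 — identical to its old value.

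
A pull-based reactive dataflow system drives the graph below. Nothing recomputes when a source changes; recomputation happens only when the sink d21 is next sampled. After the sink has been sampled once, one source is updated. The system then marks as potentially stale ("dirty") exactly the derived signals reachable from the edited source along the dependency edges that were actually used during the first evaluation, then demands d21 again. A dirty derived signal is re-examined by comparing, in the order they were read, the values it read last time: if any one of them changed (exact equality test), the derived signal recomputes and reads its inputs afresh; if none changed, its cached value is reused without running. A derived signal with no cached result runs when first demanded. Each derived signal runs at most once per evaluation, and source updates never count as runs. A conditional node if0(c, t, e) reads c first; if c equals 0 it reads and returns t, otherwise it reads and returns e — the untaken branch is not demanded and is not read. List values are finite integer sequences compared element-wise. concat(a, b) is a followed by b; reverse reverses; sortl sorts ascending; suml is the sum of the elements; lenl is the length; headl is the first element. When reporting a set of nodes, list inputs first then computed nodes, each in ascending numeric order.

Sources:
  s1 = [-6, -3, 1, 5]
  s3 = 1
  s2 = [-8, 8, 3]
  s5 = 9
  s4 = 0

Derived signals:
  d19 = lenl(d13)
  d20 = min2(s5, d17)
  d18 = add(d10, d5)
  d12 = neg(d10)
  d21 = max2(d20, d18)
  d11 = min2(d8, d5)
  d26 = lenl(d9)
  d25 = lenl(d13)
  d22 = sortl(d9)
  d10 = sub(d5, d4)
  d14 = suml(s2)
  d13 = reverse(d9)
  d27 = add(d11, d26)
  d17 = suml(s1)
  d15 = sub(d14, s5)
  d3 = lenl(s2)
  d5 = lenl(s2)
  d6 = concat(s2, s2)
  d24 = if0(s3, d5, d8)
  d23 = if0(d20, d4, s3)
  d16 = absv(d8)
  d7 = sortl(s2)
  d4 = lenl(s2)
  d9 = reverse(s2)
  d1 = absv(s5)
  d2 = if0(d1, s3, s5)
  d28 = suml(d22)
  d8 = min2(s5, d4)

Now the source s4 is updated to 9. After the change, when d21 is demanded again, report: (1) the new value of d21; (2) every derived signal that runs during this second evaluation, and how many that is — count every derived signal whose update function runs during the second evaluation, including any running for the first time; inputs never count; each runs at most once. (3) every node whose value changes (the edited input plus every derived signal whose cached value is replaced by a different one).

New value of d21: 3.
Derived signals that run: none — 0 in total.
Values that change: s4.
Key observation: s4 is never demanded by the output, so the edit triggers no recomputation at all.

First evaluation (everything demanded from the output):
  d4 = lenl([-8, 8, 3]) = 3
  d5 = lenl([-8, 8, 3]) = 3
  d10 = sub(3, 3) = 0
  d17 = suml([-6, -3, 1, 5]) = -3
  d18 = add(0, 3) = 3
  d20 = min2(9, -3) = -3
  d21 = max2(-3, 3) = 3

Propagation after the edit:
  s4 feeds no computation that the output demands — nothing is marked dirty and nothing runs.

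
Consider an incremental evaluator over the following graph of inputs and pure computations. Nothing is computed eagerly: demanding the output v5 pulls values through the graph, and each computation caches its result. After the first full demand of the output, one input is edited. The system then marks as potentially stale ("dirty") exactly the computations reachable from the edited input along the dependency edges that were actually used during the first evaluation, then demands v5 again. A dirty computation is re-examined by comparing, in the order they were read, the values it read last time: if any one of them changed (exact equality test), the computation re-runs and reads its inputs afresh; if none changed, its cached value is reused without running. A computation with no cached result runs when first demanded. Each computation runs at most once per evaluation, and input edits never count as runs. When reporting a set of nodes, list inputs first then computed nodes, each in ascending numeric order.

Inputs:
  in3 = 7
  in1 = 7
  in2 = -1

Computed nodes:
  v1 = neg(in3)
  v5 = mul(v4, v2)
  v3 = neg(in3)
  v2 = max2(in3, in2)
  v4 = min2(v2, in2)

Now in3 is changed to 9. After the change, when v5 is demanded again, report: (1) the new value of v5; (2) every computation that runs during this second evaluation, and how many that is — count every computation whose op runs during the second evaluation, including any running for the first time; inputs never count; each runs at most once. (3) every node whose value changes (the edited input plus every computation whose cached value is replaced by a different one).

Initial pass — values computed on the first demand:
  v2 = max2(7, -1) = 7
  v4 = min2(7, -1) = -1
  v5 = mul(-1, 7) = -7

Second demand — change propagation:
  v2: re-runs because in3 7->9; new result 9.
  v4: re-runs because v2 7->9; new result -1 (unchanged).
  v5: re-runs because v2 7->9; new result -9.

v5 now evaluates to -9.
Run set: v2, v4, v5 (3 run).
Changed values: in3, v2, v5.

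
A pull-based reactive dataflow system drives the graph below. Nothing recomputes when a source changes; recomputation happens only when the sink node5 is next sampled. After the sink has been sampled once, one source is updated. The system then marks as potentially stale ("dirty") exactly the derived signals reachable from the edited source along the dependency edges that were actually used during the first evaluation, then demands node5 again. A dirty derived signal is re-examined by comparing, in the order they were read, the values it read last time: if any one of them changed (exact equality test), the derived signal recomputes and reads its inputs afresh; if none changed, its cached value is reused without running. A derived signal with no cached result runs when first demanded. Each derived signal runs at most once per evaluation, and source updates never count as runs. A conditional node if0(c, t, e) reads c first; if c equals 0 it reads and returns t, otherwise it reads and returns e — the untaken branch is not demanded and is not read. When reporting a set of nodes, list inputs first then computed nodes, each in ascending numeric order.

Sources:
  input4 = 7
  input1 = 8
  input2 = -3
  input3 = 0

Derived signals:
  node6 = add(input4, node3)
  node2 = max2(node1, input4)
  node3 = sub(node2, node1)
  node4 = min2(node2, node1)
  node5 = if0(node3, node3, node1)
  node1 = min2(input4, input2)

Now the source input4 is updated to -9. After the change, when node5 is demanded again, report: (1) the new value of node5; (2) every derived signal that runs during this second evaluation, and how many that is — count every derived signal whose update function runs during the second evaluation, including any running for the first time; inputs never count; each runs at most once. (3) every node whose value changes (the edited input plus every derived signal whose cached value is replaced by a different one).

First evaluation (everything demanded from the output):
  node1 = min2(7, -3) = -3
  node2 = max2(-3, 7) = 7
  node3 = sub(7, -3) = 10
  node5 = if0(node3=10 -> else branch node1) = -3

Propagation after the edit:
  node1: runs — input4 7->-9; result -9.
  node2: runs — node1 -3->-9; input4 7->-9; result -9.
  node3: runs — node2 7->-9; node1 -3->-9; result 0.
  node5: runs — node3 10->0; node1 -3->-9; result 0.

New value of node5: 0.
Derived signals that run: node1, node2, node3, node5 — 4 in total.
Values that change: input4, node1, node2, node3, node5.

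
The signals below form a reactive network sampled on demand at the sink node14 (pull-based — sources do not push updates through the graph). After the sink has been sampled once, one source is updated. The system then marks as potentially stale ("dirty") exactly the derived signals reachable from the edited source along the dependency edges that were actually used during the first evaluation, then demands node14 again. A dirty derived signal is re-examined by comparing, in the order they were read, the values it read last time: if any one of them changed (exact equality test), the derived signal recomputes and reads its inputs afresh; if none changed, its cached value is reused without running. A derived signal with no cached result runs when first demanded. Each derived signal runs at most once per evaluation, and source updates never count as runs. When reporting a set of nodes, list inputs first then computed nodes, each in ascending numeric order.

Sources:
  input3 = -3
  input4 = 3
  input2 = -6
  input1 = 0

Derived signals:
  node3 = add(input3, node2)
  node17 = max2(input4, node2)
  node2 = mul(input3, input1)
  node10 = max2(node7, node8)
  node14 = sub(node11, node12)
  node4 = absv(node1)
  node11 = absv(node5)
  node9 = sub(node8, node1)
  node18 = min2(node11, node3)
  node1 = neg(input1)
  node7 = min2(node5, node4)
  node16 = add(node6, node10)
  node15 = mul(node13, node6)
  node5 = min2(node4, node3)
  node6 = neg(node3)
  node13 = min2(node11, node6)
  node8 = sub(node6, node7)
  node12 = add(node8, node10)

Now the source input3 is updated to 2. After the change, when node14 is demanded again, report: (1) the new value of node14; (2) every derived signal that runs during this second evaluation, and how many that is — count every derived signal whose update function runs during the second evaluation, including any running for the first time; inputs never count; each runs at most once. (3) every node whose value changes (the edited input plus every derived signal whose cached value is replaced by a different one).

node14 now evaluates to 2.
Run set: node2, node3, node5, node6, node7, node8, node10, node11, node12, node14 (10 run).
Changed values: input3, node3, node5, node6, node7, node8, node10, node11, node12, node14.

Initial pass — values computed on the first demand:
  node1 = neg(0) = 0
  node2 = mul(-3, 0) = 0
  node3 = add(-3, 0) = -3
  node4 = absv(0) = 0
  node5 = min2(0, -3) = -3
  node6 = neg(-3) = 3
  node7 = min2(-3, 0) = -3
  node8 = sub(3, -3) = 6
  node10 = max2(-3, 6) = 6
  node11 = absv(-3) = 3
  node12 = add(6, 6) = 12
  node14 = sub(3, 12) = -9

Second demand — change propagation:
  node2: re-runs because input3 -3->2; new result 0 (unchanged).
  node3: re-runs because input3 -3->2; new result 2.
  node5: re-runs because node3 -3->2; new result 0.
  node6: re-runs because node3 -3->2; new result -2.
  node7: re-runs because node5 -3->0; new result 0.
  node8: re-runs because node6 3->-2; node7 -3->0; new result -2.
  node10: re-runs because node7 -3->0; node8 6->-2; new result 0.
  node11: re-runs because node5 -3->0; new result 0.
  node12: re-runs because node8 6->-2; node10 6->0; new result -2.
  node14: re-runs because node11 3->0; node12 12->-2; new result 2.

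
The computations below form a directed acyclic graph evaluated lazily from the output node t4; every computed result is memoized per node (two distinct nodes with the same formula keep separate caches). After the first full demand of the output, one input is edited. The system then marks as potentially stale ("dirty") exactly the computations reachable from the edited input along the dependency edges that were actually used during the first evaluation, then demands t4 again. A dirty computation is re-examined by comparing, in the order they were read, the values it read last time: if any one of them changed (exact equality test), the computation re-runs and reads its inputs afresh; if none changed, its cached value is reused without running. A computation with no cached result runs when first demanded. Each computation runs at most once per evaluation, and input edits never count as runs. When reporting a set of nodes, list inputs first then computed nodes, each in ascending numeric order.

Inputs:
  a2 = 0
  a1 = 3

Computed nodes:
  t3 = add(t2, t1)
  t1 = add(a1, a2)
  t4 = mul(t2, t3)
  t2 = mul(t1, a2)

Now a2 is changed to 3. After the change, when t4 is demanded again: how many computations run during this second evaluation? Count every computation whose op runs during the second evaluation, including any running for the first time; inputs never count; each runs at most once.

4 computations run: t1, t2, t3, t4.

First demand of the output computes:
  t1 = add(3, 0) = 3
  t2 = mul(3, 0) = 0
  t3 = add(0, 3) = 3
  t4 = mul(0, 3) = 0

After the edit, cleaning proceeds:
  t1: a read changed (a2 0->3) — executes, giving 6.
  t2: a read changed (t1 3->6; a2 0->3) — executes, giving 18.
  t3: a read changed (t2 0->18; t1 3->6) — executes, giving 24.
  t4: a read changed (t2 0->18; t3 3->24) — executes, giving 432.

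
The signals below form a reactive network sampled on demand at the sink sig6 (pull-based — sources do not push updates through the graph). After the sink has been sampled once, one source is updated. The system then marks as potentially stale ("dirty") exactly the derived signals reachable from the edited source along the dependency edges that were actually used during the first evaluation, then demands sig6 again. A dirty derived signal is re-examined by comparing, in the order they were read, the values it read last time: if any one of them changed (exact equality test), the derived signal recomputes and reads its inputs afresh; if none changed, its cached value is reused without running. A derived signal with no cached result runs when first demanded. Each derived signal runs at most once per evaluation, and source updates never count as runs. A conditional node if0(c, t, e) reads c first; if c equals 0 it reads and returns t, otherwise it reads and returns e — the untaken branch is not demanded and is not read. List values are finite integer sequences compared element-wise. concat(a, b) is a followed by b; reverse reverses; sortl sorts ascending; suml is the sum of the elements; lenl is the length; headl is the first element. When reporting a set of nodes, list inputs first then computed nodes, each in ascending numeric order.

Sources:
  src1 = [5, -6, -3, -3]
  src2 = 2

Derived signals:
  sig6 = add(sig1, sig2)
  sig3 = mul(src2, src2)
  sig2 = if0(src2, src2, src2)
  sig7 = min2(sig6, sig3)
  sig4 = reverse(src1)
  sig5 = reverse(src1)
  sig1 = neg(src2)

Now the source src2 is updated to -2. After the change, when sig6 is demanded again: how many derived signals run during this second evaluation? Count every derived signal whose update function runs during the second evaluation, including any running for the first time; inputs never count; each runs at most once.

Run set: sig1, sig2, sig6 (3 run).

Initial pass — values computed on the first demand:
  sig1 = neg(2) = -2
  sig2 = if0(src2=2 -> else branch src2) = 2
  sig6 = add(-2, 2) = 0

Second demand — change propagation:
  sig1: re-runs because src2 2->-2; new result 2.
  sig2: re-runs because src2 2->-2; src2 2->-2; new result -2.
  sig6: re-runs because sig1 -2->2; sig2 2->-2; new result 0 (unchanged).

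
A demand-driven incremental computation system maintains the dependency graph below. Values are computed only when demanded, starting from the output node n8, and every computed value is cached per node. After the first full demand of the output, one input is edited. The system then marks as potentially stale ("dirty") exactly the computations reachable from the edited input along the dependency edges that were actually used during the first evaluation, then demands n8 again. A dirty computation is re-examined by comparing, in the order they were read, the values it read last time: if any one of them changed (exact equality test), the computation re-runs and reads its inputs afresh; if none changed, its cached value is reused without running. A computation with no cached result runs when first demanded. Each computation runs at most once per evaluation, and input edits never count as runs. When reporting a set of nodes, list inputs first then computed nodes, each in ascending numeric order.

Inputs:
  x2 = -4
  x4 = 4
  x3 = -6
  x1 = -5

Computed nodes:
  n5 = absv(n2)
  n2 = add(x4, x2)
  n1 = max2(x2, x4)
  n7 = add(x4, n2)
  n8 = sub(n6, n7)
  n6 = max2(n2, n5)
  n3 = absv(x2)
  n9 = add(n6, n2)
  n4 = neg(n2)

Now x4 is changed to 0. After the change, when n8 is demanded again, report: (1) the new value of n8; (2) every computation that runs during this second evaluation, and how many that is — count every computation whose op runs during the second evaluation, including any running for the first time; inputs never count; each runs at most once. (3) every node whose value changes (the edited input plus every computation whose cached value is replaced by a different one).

First evaluation (everything demanded from the output):
  n2 = add(4, -4) = 0
  n5 = absv(0) = 0
  n6 = max2(0, 0) = 0
  n7 = add(4, 0) = 4
  n8 = sub(0, 4) = -4

Propagation after the edit:
  n2: runs — x4 4->0; result -4.
  n5: runs — n2 0->-4; result 4.
  n6: runs — n2 0->-4; n5 0->4; result 4.
  n7: runs — x4 4->0; n2 0->-4; result -4.
  n8: runs — n6 0->4; n7 4->-4; result 8.

New value of n8: 8.
Computations that run: n2, n5, n6, n7, n8 — 5 in total.
Values that change: x4, n2, n5, n6, n7, n8.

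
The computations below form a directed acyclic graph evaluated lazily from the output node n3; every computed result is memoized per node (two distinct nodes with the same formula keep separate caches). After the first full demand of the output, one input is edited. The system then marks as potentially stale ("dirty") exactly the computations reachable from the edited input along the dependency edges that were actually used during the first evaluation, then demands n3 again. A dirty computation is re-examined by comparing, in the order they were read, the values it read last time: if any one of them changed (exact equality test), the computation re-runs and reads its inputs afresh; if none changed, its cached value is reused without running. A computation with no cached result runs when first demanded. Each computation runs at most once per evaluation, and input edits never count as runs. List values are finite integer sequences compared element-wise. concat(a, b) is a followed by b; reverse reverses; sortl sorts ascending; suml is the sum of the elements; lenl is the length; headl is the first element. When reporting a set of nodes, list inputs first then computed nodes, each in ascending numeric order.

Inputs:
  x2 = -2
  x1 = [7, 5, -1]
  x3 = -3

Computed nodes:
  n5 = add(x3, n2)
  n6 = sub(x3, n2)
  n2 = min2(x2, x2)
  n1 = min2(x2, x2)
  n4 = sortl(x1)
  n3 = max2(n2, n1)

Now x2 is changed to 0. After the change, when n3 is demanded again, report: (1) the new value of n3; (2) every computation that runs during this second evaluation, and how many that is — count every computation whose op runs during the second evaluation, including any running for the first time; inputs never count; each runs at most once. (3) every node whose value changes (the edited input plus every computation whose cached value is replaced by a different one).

First demand of the output computes:
  n1 = min2(-2, -2) = -2
  n2 = min2(-2, -2) = -2
  n3 = max2(-2, -2) = -2

After the edit, cleaning proceeds:
  n1: a read changed (x2 -2->0; x2 -2->0) — executes, giving 0.
  n2: a read changed (x2 -2->0; x2 -2->0) — executes, giving 0.
  n3: a read changed (n2 -2->0; n1 -2->0) — executes, giving 0.

Demanding n3 again yields 0.
3 computations run: n1, n2, n3.
The nodes whose values change: x2, n1, n2, n3.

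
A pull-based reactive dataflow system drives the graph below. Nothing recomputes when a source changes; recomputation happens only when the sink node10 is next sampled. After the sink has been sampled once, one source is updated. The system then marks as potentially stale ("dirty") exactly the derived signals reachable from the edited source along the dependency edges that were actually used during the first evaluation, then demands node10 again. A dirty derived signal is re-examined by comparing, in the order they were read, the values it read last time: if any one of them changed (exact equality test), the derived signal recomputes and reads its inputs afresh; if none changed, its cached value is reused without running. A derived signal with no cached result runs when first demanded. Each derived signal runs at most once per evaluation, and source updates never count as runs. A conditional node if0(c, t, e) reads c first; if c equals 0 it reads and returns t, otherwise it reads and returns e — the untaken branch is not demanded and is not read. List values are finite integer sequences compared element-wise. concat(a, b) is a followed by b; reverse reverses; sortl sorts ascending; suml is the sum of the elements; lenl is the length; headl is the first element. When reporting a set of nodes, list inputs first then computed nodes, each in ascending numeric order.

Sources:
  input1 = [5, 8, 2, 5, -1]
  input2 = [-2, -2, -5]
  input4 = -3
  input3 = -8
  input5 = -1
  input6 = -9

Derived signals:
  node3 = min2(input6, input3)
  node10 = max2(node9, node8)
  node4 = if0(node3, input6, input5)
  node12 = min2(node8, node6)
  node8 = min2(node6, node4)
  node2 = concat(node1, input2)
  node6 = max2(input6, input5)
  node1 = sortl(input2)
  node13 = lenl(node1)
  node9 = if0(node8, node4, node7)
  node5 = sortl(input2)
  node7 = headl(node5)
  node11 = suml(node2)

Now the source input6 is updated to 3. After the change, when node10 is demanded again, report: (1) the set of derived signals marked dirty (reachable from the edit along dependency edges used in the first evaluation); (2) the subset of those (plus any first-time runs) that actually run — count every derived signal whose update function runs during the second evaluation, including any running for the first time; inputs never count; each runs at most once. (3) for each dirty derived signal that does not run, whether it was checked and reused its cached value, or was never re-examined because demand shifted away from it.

First evaluation (everything demanded from the output):
  node3 = min2(-9, -8) = -9
  node4 = if0(node3=-9 -> else branch input5) = -1
  node5 = sortl([-2, -2, -5]) = [-5, -2, -2]
  node6 = max2(-9, -1) = -1
  node7 = headl([-5, -2, -2]) = -5
  node8 = min2(-1, -1) = -1
  node9 = if0(node8=-1 -> else branch node7) = -5
  node10 = max2(-5, -1) = -1

Propagation after the edit:
  node3: runs — input6 -9->3; result -8.
  node4: runs — node3 -9->-8; result -1 (same value as before).
  node6: runs — input6 -9->3; result 3.
  node8: runs — node6 -1->3; result -1 (same value as before).
  node9: checked — values it read are unchanged (node8 unchanged, node7 unchanged); reused cached -5 without running.
  node10: checked — values it read are unchanged (node9 unchanged, node8 unchanged); reused cached -1 without running.

Key observation: the cutoff stops propagation at node9 — its inputs' values are unchanged, so it reuses its cache.

Marked dirty: node3, node4, node6, node8, node9, node10.
Derived signals that run: node3, node4, node6, node8 — 4 in total.
Checked but reused from cache: node9, node10.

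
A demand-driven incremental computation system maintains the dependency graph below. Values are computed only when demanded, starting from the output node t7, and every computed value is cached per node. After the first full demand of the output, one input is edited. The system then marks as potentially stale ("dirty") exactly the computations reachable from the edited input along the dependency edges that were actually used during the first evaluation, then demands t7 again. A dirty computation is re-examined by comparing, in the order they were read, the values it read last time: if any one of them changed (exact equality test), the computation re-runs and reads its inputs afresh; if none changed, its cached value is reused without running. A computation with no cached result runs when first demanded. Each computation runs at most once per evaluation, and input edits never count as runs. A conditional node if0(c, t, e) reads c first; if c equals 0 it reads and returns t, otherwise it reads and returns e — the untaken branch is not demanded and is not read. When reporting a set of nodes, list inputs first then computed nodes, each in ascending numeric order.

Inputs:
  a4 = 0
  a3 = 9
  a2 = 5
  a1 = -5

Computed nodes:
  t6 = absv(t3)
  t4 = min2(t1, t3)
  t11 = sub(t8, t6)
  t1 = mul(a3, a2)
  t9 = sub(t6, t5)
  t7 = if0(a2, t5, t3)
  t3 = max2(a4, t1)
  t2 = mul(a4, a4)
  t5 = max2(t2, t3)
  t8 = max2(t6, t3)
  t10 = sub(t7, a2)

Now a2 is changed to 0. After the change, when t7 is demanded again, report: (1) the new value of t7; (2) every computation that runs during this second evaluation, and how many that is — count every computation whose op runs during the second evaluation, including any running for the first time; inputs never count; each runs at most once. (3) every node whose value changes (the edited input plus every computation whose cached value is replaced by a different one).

New value of t7: 0.
Computations that run: t1, t2, t3, t5, t7 — 5 in total.
Values that change: a2, t1, t3, t7.
Key observation: a condition flipped, so demand reaches new nodes — t2, t5 run for the first time.

First evaluation (everything demanded from the output):
  t1 = mul(9, 5) = 45
  t3 = max2(0, 45) = 45
  t7 = if0(a2=5 -> else branch t3) = 45

Propagation after the edit:
  t1: runs — a2 5->0; result 0.
  t2: demanded for the first time — runs, produces 0.
  t3: runs — t1 45->0; result 0.
  t5: demanded for the first time — runs, produces 0.
  t7: runs — a2 5->0; t3 45->0; result 0.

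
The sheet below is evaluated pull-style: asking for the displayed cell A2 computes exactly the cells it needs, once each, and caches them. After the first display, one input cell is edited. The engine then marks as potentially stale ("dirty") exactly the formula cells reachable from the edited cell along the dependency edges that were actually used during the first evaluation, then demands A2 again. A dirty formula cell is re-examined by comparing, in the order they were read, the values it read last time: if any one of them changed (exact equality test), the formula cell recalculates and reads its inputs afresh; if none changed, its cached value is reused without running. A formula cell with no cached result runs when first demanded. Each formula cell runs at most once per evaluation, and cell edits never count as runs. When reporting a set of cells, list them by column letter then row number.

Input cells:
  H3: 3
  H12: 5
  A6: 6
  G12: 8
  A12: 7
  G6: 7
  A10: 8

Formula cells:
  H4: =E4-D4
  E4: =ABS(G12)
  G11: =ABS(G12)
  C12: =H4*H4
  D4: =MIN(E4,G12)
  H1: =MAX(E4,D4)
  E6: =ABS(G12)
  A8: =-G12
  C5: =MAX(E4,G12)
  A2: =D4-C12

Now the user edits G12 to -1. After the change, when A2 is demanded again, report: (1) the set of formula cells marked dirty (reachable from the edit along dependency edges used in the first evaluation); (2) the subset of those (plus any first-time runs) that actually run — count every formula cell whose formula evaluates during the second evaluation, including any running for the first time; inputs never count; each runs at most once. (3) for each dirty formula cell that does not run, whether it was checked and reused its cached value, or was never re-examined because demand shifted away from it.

First demand of the output computes:
  E4 = ABS(8) = 8
  D4 = MIN(8, 8) = 8
  H4 = 8 - 8 = 0
  C12 = 0 * 0 = 0
  A2 = 8 - 0 = 8

After the edit, cleaning proceeds:
  E4: a read changed (G12 8->-1) — executes, giving 1.
  D4: a read changed (E4 8->1; G12 8->-1) — executes, giving -1.
  H4: a read changed (E4 8->1; D4 8->-1) — executes, giving 2.
  C12: a read changed (H4 0->2; H4 0->2) — executes, giving 4.
  A2: a read changed (D4 8->-1; C12 0->4) — executes, giving -5.

The edit dirties: A2, C12, D4, E4, H4.
5 formula cells run: A2, C12, D4, E4, H4.
No dirty formula cell escaped a run.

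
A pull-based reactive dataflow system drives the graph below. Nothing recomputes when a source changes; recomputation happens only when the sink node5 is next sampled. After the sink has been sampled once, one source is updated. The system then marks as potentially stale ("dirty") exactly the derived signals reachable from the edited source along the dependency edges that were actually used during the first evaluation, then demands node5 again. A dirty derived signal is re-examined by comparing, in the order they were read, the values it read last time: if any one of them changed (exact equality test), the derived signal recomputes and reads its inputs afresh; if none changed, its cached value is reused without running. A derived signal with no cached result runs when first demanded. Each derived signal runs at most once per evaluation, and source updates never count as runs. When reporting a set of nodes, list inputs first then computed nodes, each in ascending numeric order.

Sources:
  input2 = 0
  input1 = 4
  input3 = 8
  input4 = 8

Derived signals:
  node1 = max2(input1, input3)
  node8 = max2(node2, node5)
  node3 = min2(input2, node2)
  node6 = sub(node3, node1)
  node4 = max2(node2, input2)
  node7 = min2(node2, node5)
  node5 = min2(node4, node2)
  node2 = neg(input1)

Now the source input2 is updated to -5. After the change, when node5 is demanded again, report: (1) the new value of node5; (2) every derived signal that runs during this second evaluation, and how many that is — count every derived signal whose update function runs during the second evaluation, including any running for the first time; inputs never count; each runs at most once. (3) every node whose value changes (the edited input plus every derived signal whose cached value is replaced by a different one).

New value of node5: -4.
Derived signals that run: node4, node5 — 2 in total.
Values that change: input2, node4.

First evaluation (everything demanded from the output):
  node2 = neg(4) = -4
  node4 = max2(-4, 0) = 0
  node5 = min2(0, -4) = -4

Propagation after the edit:
  node4: runs — input2 0->-5; result -4.
  node5: runs — node4 0->-4; result -4 (same value as before).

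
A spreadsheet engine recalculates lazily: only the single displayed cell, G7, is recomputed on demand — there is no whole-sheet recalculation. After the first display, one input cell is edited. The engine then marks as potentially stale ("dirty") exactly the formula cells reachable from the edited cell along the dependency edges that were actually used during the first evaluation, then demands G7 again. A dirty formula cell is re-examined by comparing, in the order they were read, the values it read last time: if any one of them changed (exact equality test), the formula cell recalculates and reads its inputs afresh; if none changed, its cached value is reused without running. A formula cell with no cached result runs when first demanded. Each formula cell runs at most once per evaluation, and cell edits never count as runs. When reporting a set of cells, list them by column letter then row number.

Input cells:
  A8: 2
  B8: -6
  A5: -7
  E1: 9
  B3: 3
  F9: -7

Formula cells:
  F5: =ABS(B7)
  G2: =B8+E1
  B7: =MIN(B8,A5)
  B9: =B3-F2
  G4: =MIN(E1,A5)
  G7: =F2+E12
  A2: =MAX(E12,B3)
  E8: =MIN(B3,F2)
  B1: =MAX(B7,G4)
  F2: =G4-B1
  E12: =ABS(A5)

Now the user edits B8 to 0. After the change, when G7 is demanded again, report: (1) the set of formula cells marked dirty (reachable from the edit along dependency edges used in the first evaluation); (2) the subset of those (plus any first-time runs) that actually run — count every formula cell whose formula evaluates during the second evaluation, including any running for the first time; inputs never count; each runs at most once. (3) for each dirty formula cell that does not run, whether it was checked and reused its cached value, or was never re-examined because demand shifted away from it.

First evaluation (everything demanded from the output):
  B7 = MIN(-6, -7) = -7
  E12 = ABS(-7) = 7
  G4 = MIN(9, -7) = -7
  B1 = MAX(-7, -7) = -7
  F2 = -7 - -7 = 0
  G7 = 0 + 7 = 7

Propagation after the edit:
  B7: runs — B8 -6->0; result -7 (same value as before).
  B1: checked — values it read are unchanged (B7 unchanged, G4 unchanged); reused cached -7 without running.
  F2: checked — values it read are unchanged (G4 unchanged, B1 unchanged); reused cached 0 without running.
  G7: checked — values it read are unchanged (F2 unchanged, E12 unchanged); reused cached 7 without running.

Key observation: the change is absorbed at B7 — it re-runs but produces the same value, and the output's value is unchanged.

Marked dirty: B1, B7, F2, G7.
Formula cells that run: B7 — 1 in total.
Checked but reused from cache: B1, F2, G7.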